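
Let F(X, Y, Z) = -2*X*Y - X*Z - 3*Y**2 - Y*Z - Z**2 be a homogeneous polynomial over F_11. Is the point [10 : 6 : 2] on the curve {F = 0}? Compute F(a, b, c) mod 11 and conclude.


F(10,6,2) ≡ 0 (mod 11); P is on the curve.

Evaluate F(10, 6, 2) term-by-term (mod 11).
  -2*X*Y ↦ -2·10·6·1 = -120
  -X*Z ↦ -1·10·1·2 = -20
  -3*Y**2 ↦ -3·1·36·1 = -108
  -Y*Z ↦ -1·1·6·2 = -12
  -Z**2 ↦ -1·1·1·4 = -4
Sum: F(10, 6, 2) = (-120) + (-20) + (-108) + (-12) + (-4) = -264.
Reducing mod 11: -264 ≡ 0 (mod 11).
Since F(a, b, c) ≡ 0 (mod 11), P lies on the curve.


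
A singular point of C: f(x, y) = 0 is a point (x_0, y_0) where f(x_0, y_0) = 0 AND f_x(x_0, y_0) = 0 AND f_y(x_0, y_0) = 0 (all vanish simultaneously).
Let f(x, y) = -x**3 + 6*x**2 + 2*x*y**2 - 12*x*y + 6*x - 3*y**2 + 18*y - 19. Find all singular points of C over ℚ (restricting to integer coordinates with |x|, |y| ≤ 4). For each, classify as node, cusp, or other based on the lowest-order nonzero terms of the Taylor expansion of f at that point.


Singular points: {(2, 3)}; classification: cusp.

Compute partial derivatives:
  f_x = -3*x**2 + 12*x + 2*y**2 - 12*y + 6.
  f_y = 4*x*y - 12*x - 6*y + 18.
Scan x_0 ∈ {−4, ..., 4}. For each x_0, f_y(x_0, y) is a polynomial in y; find its integer roots y ∈ {−4, ..., 4}, then test f_x and f at those candidates.
  x = -4: f_y(-4, y) = 66 - 22*y; vanishes at y ∈ {3}. (-4, 3): f_x = -108 ≠ 0.
  x = -3: f_y(-3, y) = 54 - 18*y; vanishes at y ∈ {3}. (-3, 3): f_x = -75 ≠ 0.
  x = -2: f_y(-2, y) = 42 - 14*y; vanishes at y ∈ {3}. (-2, 3): f_x = -48 ≠ 0.
  x = -1: f_y(-1, y) = 30 - 10*y; vanishes at y ∈ {3}. (-1, 3): f_x = -27 ≠ 0.
  x = 0: f_y(0, y) = 18 - 6*y; vanishes at y ∈ {3}. (0, 3): f_x = -12 ≠ 0.
  x = 1: f_y(1, y) = 6 - 2*y; vanishes at y ∈ {3}. (1, 3): f_x = -3 ≠ 0.
  x = 2: f_y(2, y) = 2*y - 6; vanishes at y ∈ {3}. (2, 3): f_x = 0, f = 0 — SINGULAR.
  x = 3: f_y(3, y) = 6*y - 18; vanishes at y ∈ {3}. (3, 3): f_x = -3 ≠ 0.
  x = 4: f_y(4, y) = 10*y - 30; vanishes at y ∈ {3}. (4, 3): f_x = -12 ≠ 0.
Only singular point on the grid: (2, 3).
Classify: substitute x = 2 + u, y = 3 + v and expand: f = -u**3 + 2*u*v**2 + v**2.
No constant or linear terms (consistent with a singular point). Quadratic part: v**2. Cubic part: -u**3 + 2*u*v**2.
The quadratic part v**2 is a perfect square, so there is a single (double) tangent line v = 0, i.e. y = 3. Restricting the cubic part to that line (v = 0) leaves -u**3 ≠ 0, so f is not divisible by v and the branch is v² ≈ u**3 to lowest order — this is a cusp.
Classification: cusp.


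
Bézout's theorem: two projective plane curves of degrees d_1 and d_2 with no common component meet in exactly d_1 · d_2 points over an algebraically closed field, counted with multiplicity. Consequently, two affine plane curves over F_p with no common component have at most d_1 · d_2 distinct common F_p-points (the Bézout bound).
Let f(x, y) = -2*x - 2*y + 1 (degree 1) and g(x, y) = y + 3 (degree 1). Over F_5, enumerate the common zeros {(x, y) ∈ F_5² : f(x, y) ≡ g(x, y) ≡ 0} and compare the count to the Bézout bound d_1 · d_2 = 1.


Common zeros: {(1, 2)}; count = 1; Bézout bound = 1.

deg(f) = 1, deg(g) = 1, so Bézout bound = 1.
Scan x ∈ F_5. For each x, list the y ∈ F_5 with f(x, y) ≡ 0 and those with g(x, y) ≡ 0 (mod 5); the common zeros in that column are the intersection.
  x = 0: f ≡ 0 at y ∈ {3}; g ≡ 0 at y ∈ {2}; common: ∅.
  x = 1: f ≡ 0 at y ∈ {2}; g ≡ 0 at y ∈ {2}; common: {2}.
  x = 2: f ≡ 0 at y ∈ {1}; g ≡ 0 at y ∈ {2}; common: ∅.
  x = 3: f ≡ 0 at y ∈ {0}; g ≡ 0 at y ∈ {2}; common: ∅.
  x = 4: f ≡ 0 at y ∈ {4}; g ≡ 0 at y ∈ {2}; common: ∅.
Collecting: common zeros = {(1, 2)}, so the count is 1.
Comparison with the Bézout bound: 1 ≤ 1 = deg(f)·deg(g), as expected for curves with no common component (the bound is attained).


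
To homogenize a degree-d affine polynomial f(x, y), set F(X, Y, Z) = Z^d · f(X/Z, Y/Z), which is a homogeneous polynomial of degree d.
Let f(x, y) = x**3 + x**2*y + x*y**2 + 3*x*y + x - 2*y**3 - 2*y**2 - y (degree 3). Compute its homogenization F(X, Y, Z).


F(X, Y, Z) = X**3 + X**2*Y + X*Y**2 + 3*X*Y*Z + X*Z**2 - 2*Y**3 - 2*Y**2*Z - Y*Z**2

deg(f) = 3.
Substitute x = X/Z, y = Y/Z into f, then multiply by Z^3.
  monomial 1·x^3·y^0 ↦ 1·X^3·Y^0·Z^0.
  monomial 1·x^2·y^1 ↦ 1·X^2·Y^1·Z^0.
  monomial 1·x^1·y^2 ↦ 1·X^1·Y^2·Z^0.
  monomial 3·x^1·y^1 ↦ 3·X^1·Y^1·Z^1.
  monomial 1·x^1·y^0 ↦ 1·X^1·Y^0·Z^2.
  monomial -2·x^0·y^3 ↦ -2·X^0·Y^3·Z^0.
  monomial -2·x^0·y^2 ↦ -2·X^0·Y^2·Z^1.
  monomial -1·x^0·y^1 ↦ -1·X^0·Y^1·Z^2.
Collecting: F(X, Y, Z) = X**3 + X**2*Y + X*Y**2 + 3*X*Y*Z + X*Z**2 - 2*Y**3 - 2*Y**2*Z - Y*Z**2.


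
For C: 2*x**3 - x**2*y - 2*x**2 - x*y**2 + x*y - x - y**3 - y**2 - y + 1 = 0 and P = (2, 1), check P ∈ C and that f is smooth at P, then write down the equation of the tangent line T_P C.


Tangent line at P: 11*x - 12*y - 10 = 0.

Step 1: f(2, 1) = 0, so P lies on C.
Step 2: partial derivatives
  f_x(x, y) = 6*x**2 - 2*x*y - 4*x - y**2 + y - 1, f_y(x, y) = -x**2 - 2*x*y + x - 3*y**2 - 2*y - 1.
  f_x(P) = 11, f_y(P) = -12 (gradient nonzero, so P is smooth).
Step 3: tangent line at P: 11·(x − 2) + -12·(y − 1) = 0.
Expanding: 11*x - 12*y - 10 = 0.


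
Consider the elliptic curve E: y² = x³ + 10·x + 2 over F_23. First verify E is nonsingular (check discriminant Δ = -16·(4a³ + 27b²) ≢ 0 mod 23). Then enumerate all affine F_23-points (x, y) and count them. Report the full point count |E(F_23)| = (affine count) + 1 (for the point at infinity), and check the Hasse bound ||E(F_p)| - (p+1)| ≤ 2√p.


Affine points = {(0, 5), (0, 18), (1, 6), (1, 17), (3, 6), (3, 17), (5, 4), (5, 19), (6, 5), (6, 18), (7, 1), (7, 22), (9, 4), (9, 19), (13, 11), (13, 12), (15, 10), (15, 13), (16, 7), (16, 16), (17, 5), (17, 18), (19, 6), (19, 17)}; affine count = 24; |E(F_23)| = 25.

Discriminant check: Δ ∝ 4a³ + 27b² = 4·10³ + 27·2² = 4·1000 + 27·4 ≡ 14 (mod 23). Nonzero ⇒ E is nonsingular.
For each x ∈ F_23, compute rhs = x³ + 10·x + 2 mod 23, then count y ∈ F_23 with y² ≡ rhs.
  x = 0: rhs = 2, matching y values: 5, 18 (2 points).
  x = 1: rhs = 13, matching y values: 6, 17 (2 points).
  x = 2: rhs = 7, matching y values: none (0 points).
  x = 3: rhs = 13, matching y values: 6, 17 (2 points).
  x = 4: rhs = 14, matching y values: none (0 points).
  x = 5: rhs = 16, matching y values: 4, 19 (2 points).
  x = 6: rhs = 2, matching y values: 5, 18 (2 points).
  x = 7: rhs = 1, matching y values: 1, 22 (2 points).
  x = 8: rhs = 19, matching y values: none (0 points).
  x = 9: rhs = 16, matching y values: 4, 19 (2 points).
  x = 10: rhs = 21, matching y values: none (0 points).
  x = 11: rhs = 17, matching y values: none (0 points).
  x = 12: rhs = 10, matching y values: none (0 points).
  x = 13: rhs = 6, matching y values: 11, 12 (2 points).
  x = 14: rhs = 11, matching y values: none (0 points).
  x = 15: rhs = 8, matching y values: 10, 13 (2 points).
  x = 16: rhs = 3, matching y values: 7, 16 (2 points).
  x = 17: rhs = 2, matching y values: 5, 18 (2 points).
  x = 18: rhs = 11, matching y values: none (0 points).
  x = 19: rhs = 13, matching y values: 6, 17 (2 points).
  x = 20: rhs = 14, matching y values: none (0 points).
  x = 21: rhs = 20, matching y values: none (0 points).
  x = 22: rhs = 14, matching y values: none (0 points).
Total affine count: 24.
Full point count |E(F_23)| = 24 + 1 = 25.
Hasse bound: |25 − (23+1)| = |1| = 1 ≤ 2√23 ≈ 9.5917 ✓.


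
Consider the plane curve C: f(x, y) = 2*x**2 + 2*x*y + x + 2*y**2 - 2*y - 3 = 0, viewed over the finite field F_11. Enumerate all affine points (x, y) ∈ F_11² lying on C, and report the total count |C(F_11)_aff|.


Affine F_11-points: {(1, 0), (2, 1), (2, 9), (3, 4), (3, 5), (4, 0), (4, 8), (5, 9), (8, 5), (8, 10), (9, 4), (9, 10)}; count = 12.

For each of the 121 pairs (x, y) ∈ F_11², evaluate f(x, y) mod 11. Record the zeros.
  x = 0: [0↦8, 1↦8, 2↦1, 3↦9, 4↦10, 5↦4, 6↦2, 7↦4, 8↦10, 9↦9, 10↦1]  zeros at y ∈ ∅
  x = 1: [0↦0, 1↦2, 2↦8, 3↦7, 4↦10, 5↦6, 6↦6, 7↦10, 8↦7, 9↦8, 10↦2]  zeros at y ∈ {0}
  x = 2: [0↦7, 1↦0, 2↦8, 3↦9, 4↦3, 5↦1, 6↦3, 7↦9, 8↦8, 9↦0, 10↦7]  zeros at y ∈ {1, 9}
  x = 3: [0↦7, 1↦2, 2↦1, 3↦4, 4↦0, 5↦0, 6↦4, 7↦1, 8↦2, 9↦7, 10↦5]  zeros at y ∈ {4, 5}
  x = 4: [0↦0, 1↦8, 2↦9, 3↦3, 4↦1, 5↦3, 6↦9, 7↦8, 8↦0, 9↦7, 10↦7]  zeros at y ∈ {0, 8}
  x = 5: [0↦8, 1↦7, 2↦10, 3↦6, 4↦6, 5↦10, 6↦7, 7↦8, 8↦2, 9↦0, 10↦2]  zeros at y ∈ {9}
  x = 6: [0↦9, 1↦10, 2↦4, 3↦2, 4↦4, 5↦10, 6↦9, 7↦1, 8↦8, 9↦8, 10↦1]  zeros at y ∈ ∅
  x = 7: [0↦3, 1↦6, 2↦2, 3↦2, 4↦6, 5↦3, 6↦4, 7↦9, 8↦7, 9↦9, 10↦4]  zeros at y ∈ ∅
  x = 8: [0↦1, 1↦6, 2↦4, 3↦6, 4↦1, 5↦0, 6↦3, 7↦10, 8↦10, 9↦3, 10↦0]  zeros at y ∈ {5, 10}
  x = 9: [0↦3, 1↦10, 2↦10, 3↦3, 4↦0, 5↦1, 6↦6, 7↦4, 8↦6, 9↦1, 10↦0]  zeros at y ∈ {4, 10}
  x = 10: [0↦9, 1↦7, 2↦9, 3↦4, 4↦3, 5↦6, 6↦2, 7↦2, 8↦6, 9↦3, 10↦4]  zeros at y ∈ ∅
Collecting zeros: affine points = {(1, 0), (2, 1), (2, 9), (3, 4), (3, 5), (4, 0), (4, 8), (5, 9), (8, 5), (8, 10), (9, 4), (9, 10)}.
Total count |C(F_11)_aff| = 12.


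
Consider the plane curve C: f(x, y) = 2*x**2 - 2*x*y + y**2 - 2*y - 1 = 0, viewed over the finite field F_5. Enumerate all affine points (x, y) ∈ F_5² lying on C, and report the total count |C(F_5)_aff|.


Affine F_5-points: {(3, 1), (3, 2), (4, 2), (4, 3)}; count = 4.

For each of the 25 pairs (x, y) ∈ F_5², evaluate f(x, y) mod 5. Record the zeros.
  x = 0: [0↦4, 1↦3, 2↦4, 3↦2, 4↦2]  zeros at y ∈ ∅
  x = 1: [0↦1, 1↦3, 2↦2, 3↦3, 4↦1]  zeros at y ∈ ∅
  x = 2: [0↦2, 1↦2, 2↦4, 3↦3, 4↦4]  zeros at y ∈ ∅
  x = 3: [0↦2, 1↦0, 2↦0, 3↦2, 4↦1]  zeros at y ∈ {1, 2}
  x = 4: [0↦1, 1↦2, 2↦0, 3↦0, 4↦2]  zeros at y ∈ {2, 3}
Collecting zeros: affine points = {(3, 1), (3, 2), (4, 2), (4, 3)}.
Total count |C(F_5)_aff| = 4.


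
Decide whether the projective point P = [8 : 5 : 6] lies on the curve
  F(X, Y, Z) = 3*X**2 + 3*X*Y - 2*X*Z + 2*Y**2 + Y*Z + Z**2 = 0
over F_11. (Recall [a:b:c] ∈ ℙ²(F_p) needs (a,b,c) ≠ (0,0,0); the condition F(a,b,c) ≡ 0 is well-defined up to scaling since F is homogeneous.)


F(8,5,6) ≡ 2 (mod 11); P is NOT on the curve.

Evaluate F(8, 5, 6) term-by-term (mod 11).
  3*X**2 ↦ 3·64·1·1 = 192
  3*X*Y ↦ 3·8·5·1 = 120
  -2*X*Z ↦ -2·8·1·6 = -96
  2*Y**2 ↦ 2·1·25·1 = 50
  Y*Z ↦ 1·1·5·6 = 30
  Z**2 ↦ 1·1·1·36 = 36
Sum: F(8, 5, 6) = (192) + (120) + (-96) + (50) + (30) + (36) = 332.
Reducing mod 11: 332 ≡ 2 (mod 11).
Since F(a, b, c) ≡ 2 ≠ 0 (mod 11), P does NOT lie on the curve.


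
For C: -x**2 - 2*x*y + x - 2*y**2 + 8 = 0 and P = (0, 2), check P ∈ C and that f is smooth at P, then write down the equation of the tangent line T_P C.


Tangent line at P: -3*x - 8*y + 16 = 0.

Step 1: f(0, 2) = 0, so P lies on C.
Step 2: partial derivatives
  f_x(x, y) = -2*x - 2*y + 1, f_y(x, y) = -2*x - 4*y.
  f_x(P) = -3, f_y(P) = -8 (gradient nonzero, so P is smooth).
Step 3: tangent line at P: -3·(x − 0) + -8·(y − 2) = 0.
Expanding: -3*x - 8*y + 16 = 0.


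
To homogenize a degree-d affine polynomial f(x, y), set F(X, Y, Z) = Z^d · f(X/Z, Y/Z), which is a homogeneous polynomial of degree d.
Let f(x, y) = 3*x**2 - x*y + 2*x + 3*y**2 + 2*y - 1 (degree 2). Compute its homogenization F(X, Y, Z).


F(X, Y, Z) = 3*X**2 - X*Y + 2*X*Z + 3*Y**2 + 2*Y*Z - Z**2

deg(f) = 2.
Substitute x = X/Z, y = Y/Z into f, then multiply by Z^2.
  monomial 3·x^2·y^0 ↦ 3·X^2·Y^0·Z^0.
  monomial -1·x^1·y^1 ↦ -1·X^1·Y^1·Z^0.
  monomial 2·x^1·y^0 ↦ 2·X^1·Y^0·Z^1.
  monomial 3·x^0·y^2 ↦ 3·X^0·Y^2·Z^0.
  monomial 2·x^0·y^1 ↦ 2·X^0·Y^1·Z^1.
  monomial -1·x^0·y^0 ↦ -1·X^0·Y^0·Z^2.
Collecting: F(X, Y, Z) = 3*X**2 - X*Y + 2*X*Z + 3*Y**2 + 2*Y*Z - Z**2.


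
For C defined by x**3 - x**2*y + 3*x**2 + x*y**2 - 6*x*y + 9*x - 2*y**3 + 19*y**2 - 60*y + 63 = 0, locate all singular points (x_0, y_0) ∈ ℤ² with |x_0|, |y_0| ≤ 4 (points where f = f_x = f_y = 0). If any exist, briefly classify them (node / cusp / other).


Singular points: {(0, 3)}; classification: cusp.

Compute partial derivatives:
  f_x = 3*x**2 - 2*x*y + 6*x + y**2 - 6*y + 9.
  f_y = -x**2 + 2*x*y - 6*x - 6*y**2 + 38*y - 60.
Scan x_0 ∈ {−4, ..., 4}. For each x_0, f_y(x_0, y) is a polynomial in y; find its integer roots y ∈ {−4, ..., 4}, then test f_x and f at those candidates.
  x = -4: f_y(-4, y) = -6*y**2 + 30*y - 52; no integer root y with |y| ≤ 4.
  x = -3: f_y(-3, y) = -6*y**2 + 32*y - 51; no integer root y with |y| ≤ 4.
  x = -2: f_y(-2, y) = -6*y**2 + 34*y - 52; no integer root y with |y| ≤ 4.
  x = -1: f_y(-1, y) = -6*y**2 + 36*y - 55; no integer root y with |y| ≤ 4.
  x = 0: f_y(0, y) = -6*y**2 + 38*y - 60; vanishes at y ∈ {3}. (0, 3): f_x = 0, f = 0 — SINGULAR.
  x = 1: f_y(1, y) = -6*y**2 + 40*y - 67; no integer root y with |y| ≤ 4.
  x = 2: f_y(2, y) = -6*y**2 + 42*y - 76; no integer root y with |y| ≤ 4.
  x = 3: f_y(3, y) = -6*y**2 + 44*y - 87; no integer root y with |y| ≤ 4.
  x = 4: f_y(4, y) = -6*y**2 + 46*y - 100; no integer root y with |y| ≤ 4.
Only singular point on the grid: (0, 3).
Classify: substitute x = 0 + u, y = 3 + v and expand: f = u**3 - u**2*v + u*v**2 - 2*v**3 + v**2.
No constant or linear terms (consistent with a singular point). Quadratic part: v**2. Cubic part: u**3 - u**2*v + u*v**2 - 2*v**3.
The quadratic part v**2 is a perfect square, so there is a single (double) tangent line v = 0, i.e. y = 3. Restricting the cubic part to that line (v = 0) leaves u**3 ≠ 0, so f is not divisible by v and the branch is v² ≈ -u**3 to lowest order — this is a cusp.
Classification: cusp.


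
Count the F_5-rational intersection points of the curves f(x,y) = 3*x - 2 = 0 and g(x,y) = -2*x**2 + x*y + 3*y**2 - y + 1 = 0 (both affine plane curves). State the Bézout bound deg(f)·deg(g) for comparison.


Common zeros: {(4, 1), (4, 3)}; count = 2; Bézout bound = 2.

deg(f) = 1, deg(g) = 2, so Bézout bound = 2.
Scan x ∈ F_5. For each x, list the y ∈ F_5 with f(x, y) ≡ 0 and those with g(x, y) ≡ 0 (mod 5); the common zeros in that column are the intersection.
  x = 0: f ≡ 0 at y ∈ ∅; g ≡ 0 at y ∈ {3, 4}; common: ∅.
  x = 1: f ≡ 0 at y ∈ ∅; g ≡ 0 at y ∈ ∅; common: ∅.
  x = 2: f ≡ 0 at y ∈ ∅; g ≡ 0 at y ∈ {4}; common: ∅.
  x = 3: f ≡ 0 at y ∈ ∅; g ≡ 0 at y ∈ ∅; common: ∅.
  x = 4: f ≡ 0 at y ∈ {0, 1, 2, 3, 4}; g ≡ 0 at y ∈ {1, 3}; common: {1, 3}.
Collecting: common zeros = {(4, 1), (4, 3)}, so the count is 2.
Comparison with the Bézout bound: 2 ≤ 2 = deg(f)·deg(g), as expected for curves with no common component (the bound is attained).


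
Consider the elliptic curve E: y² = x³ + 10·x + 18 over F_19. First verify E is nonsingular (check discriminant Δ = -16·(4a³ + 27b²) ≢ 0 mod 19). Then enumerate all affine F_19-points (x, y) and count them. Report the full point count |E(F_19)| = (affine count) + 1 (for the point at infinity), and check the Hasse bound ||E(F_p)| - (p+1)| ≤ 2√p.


Affine points = {(6, 3), (6, 16), (9, 1), (9, 18), (10, 4), (10, 15), (12, 2), (12, 17), (15, 3), (15, 16), (17, 3), (17, 16), (18, 8), (18, 11)}; affine count = 14; |E(F_19)| = 15.

Discriminant check: Δ ∝ 4a³ + 27b² = 4·10³ + 27·18² = 4·1000 + 27·324 ≡ 18 (mod 19). Nonzero ⇒ E is nonsingular.
For each x ∈ F_19, compute rhs = x³ + 10·x + 18 mod 19, then count y ∈ F_19 with y² ≡ rhs.
  x = 0: rhs = 18, matching y values: none (0 points).
  x = 1: rhs = 10, matching y values: none (0 points).
  x = 2: rhs = 8, matching y values: none (0 points).
  x = 3: rhs = 18, matching y values: none (0 points).
  x = 4: rhs = 8, matching y values: none (0 points).
  x = 5: rhs = 3, matching y values: none (0 points).
  x = 6: rhs = 9, matching y values: 3, 16 (2 points).
  x = 7: rhs = 13, matching y values: none (0 points).
  x = 8: rhs = 2, matching y values: none (0 points).
  x = 9: rhs = 1, matching y values: 1, 18 (2 points).
  x = 10: rhs = 16, matching y values: 4, 15 (2 points).
  x = 11: rhs = 15, matching y values: none (0 points).
  x = 12: rhs = 4, matching y values: 2, 17 (2 points).
  x = 13: rhs = 8, matching y values: none (0 points).
  x = 14: rhs = 14, matching y values: none (0 points).
  x = 15: rhs = 9, matching y values: 3, 16 (2 points).
  x = 16: rhs = 18, matching y values: none (0 points).
  x = 17: rhs = 9, matching y values: 3, 16 (2 points).
  x = 18: rhs = 7, matching y values: 8, 11 (2 points).
Total affine count: 14.
Full point count |E(F_19)| = 14 + 1 = 15.
Hasse bound: |15 − (19+1)| = |-5| = 5 ≤ 2√19 ≈ 8.7178 ✓.


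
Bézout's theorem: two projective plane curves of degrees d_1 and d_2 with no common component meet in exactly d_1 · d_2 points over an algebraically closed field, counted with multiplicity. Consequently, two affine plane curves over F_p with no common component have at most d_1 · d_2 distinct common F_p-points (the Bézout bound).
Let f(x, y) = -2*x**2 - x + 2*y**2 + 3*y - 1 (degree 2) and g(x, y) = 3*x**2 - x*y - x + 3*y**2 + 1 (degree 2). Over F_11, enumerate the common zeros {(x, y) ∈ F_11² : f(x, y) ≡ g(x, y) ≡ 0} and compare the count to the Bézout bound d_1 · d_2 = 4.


Common zeros: {(2, 0)}; count = 1; Bézout bound = 4.

deg(f) = 2, deg(g) = 2, so Bézout bound = 4.
Scan x ∈ F_11. For each x, list the y ∈ F_11 with f(x, y) ≡ 0 and those with g(x, y) ≡ 0 (mod 11); the common zeros in that column are the intersection.
  x = 0: f ≡ 0 at y ∈ ∅; g ≡ 0 at y ∈ ∅; common: ∅.
  x = 1: f ≡ 0 at y ∈ ∅; g ≡ 0 at y ∈ {7, 8}; common: ∅.
  x = 2: f ≡ 0 at y ∈ {0, 4}; g ≡ 0 at y ∈ {0, 8}; common: {0}.
  x = 3: f ≡ 0 at y ∈ {0, 4}; g ≡ 0 at y ∈ ∅; common: ∅.
  x = 4: f ≡ 0 at y ∈ ∅; g ≡ 0 at y ∈ {1, 4}; common: ∅.
  x = 5: f ≡ 0 at y ∈ ∅; g ≡ 0 at y ∈ {4, 5}; common: ∅.
  x = 6: f ≡ 0 at y ∈ {6, 9}; g ≡ 0 at y ∈ ∅; common: ∅.
  x = 7: f ≡ 0 at y ∈ ∅; g ≡ 0 at y ∈ ∅; common: ∅.
  x = 8: f ≡ 0 at y ∈ {1, 3}; g ≡ 0 at y ∈ {5}; common: ∅.
  x = 9: f ≡ 0 at y ∈ ∅; g ≡ 0 at y ∈ {7}; common: ∅.
  x = 10: f ≡ 0 at y ∈ {6, 9}; g ≡ 0 at y ∈ ∅; common: ∅.
Collecting: common zeros = {(2, 0)}, so the count is 1.
Comparison with the Bézout bound: 1 ≤ 4 = deg(f)·deg(g), as expected for curves with no common component (the affine F_11-count falls short of the bound because intersections may lie at infinity, over extension fields, or carry multiplicity).


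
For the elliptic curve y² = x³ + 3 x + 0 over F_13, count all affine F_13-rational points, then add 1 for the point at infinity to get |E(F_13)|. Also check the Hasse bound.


Affine points = {(0, 0), (1, 2), (1, 11), (2, 1), (2, 12), (3, 6), (3, 7), (5, 6), (5, 7), (6, 0), (7, 0), (8, 4), (8, 9), (10, 4), (10, 9), (11, 5), (11, 8), (12, 3), (12, 10)}; affine count = 19; |E(F_13)| = 20.

Discriminant check: Δ ∝ 4a³ + 27b² = 4·3³ + 27·0² = 4·27 + 27·0 ≡ 4 (mod 13). Nonzero ⇒ E is nonsingular.
For each x ∈ F_13, compute rhs = x³ + 3·x + 0 mod 13, then count y ∈ F_13 with y² ≡ rhs.
  x = 0: rhs = 0, matching y values: 0 (1 points).
  x = 1: rhs = 4, matching y values: 2, 11 (2 points).
  x = 2: rhs = 1, matching y values: 1, 12 (2 points).
  x = 3: rhs = 10, matching y values: 6, 7 (2 points).
  x = 4: rhs = 11, matching y values: none (0 points).
  x = 5: rhs = 10, matching y values: 6, 7 (2 points).
  x = 6: rhs = 0, matching y values: 0 (1 points).
  x = 7: rhs = 0, matching y values: 0 (1 points).
  x = 8: rhs = 3, matching y values: 4, 9 (2 points).
  x = 9: rhs = 2, matching y values: none (0 points).
  x = 10: rhs = 3, matching y values: 4, 9 (2 points).
  x = 11: rhs = 12, matching y values: 5, 8 (2 points).
  x = 12: rhs = 9, matching y values: 3, 10 (2 points).
Total affine count: 19.
Full point count |E(F_13)| = 19 + 1 = 20.
Hasse bound: |20 − (13+1)| = |6| = 6 ≤ 2√13 ≈ 7.2111 ✓.


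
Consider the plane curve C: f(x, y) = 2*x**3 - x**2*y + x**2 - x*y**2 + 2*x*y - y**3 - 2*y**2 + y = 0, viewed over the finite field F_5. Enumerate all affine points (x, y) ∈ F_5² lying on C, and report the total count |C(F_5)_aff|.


Affine F_5-points: {(0, 0), (1, 3), (2, 0), (2, 3), (3, 1), (3, 3), (4, 1)}; count = 7.

For each of the 25 pairs (x, y) ∈ F_5², evaluate f(x, y) mod 5. Record the zeros.
  x = 0: [0↦0, 1↦3, 2↦1, 3↦3, 4↦3]  zeros at y ∈ {0}
  x = 1: [0↦3, 1↦1, 2↦2, 3↦0, 4↦4]  zeros at y ∈ {3}
  x = 2: [0↦0, 1↦1, 2↦3, 3↦0, 4↦1]  zeros at y ∈ {0, 3}
  x = 3: [0↦3, 1↦0, 2↦1, 3↦0, 4↦1]  zeros at y ∈ {1, 3}
  x = 4: [0↦4, 1↦0, 2↦3, 3↦2, 4↦1]  zeros at y ∈ {1}
Collecting zeros: affine points = {(0, 0), (1, 3), (2, 0), (2, 3), (3, 1), (3, 3), (4, 1)}.
Total count |C(F_5)_aff| = 7.


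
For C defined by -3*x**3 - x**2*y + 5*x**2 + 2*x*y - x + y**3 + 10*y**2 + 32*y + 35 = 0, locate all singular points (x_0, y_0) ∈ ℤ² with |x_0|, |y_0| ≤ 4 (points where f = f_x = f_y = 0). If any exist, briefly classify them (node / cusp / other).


Singular points: {(1, -3)}; classification: node.

Compute partial derivatives:
  f_x = -9*x**2 - 2*x*y + 10*x + 2*y - 1.
  f_y = -x**2 + 2*x + 3*y**2 + 20*y + 32.
Scan x_0 ∈ {−4, ..., 4}. For each x_0, f_y(x_0, y) is a polynomial in y; find its integer roots y ∈ {−4, ..., 4}, then test f_x and f at those candidates.
  x = -4: f_y(-4, y) = 3*y**2 + 20*y + 8; no integer root y with |y| ≤ 4.
  x = -3: f_y(-3, y) = 3*y**2 + 20*y + 17; vanishes at y ∈ {-1}. (-3, -1): f_x = -120 ≠ 0.
  x = -2: f_y(-2, y) = 3*y**2 + 20*y + 24; no integer root y with |y| ≤ 4.
  x = -1: f_y(-1, y) = 3*y**2 + 20*y + 29; no integer root y with |y| ≤ 4.
  x = 0: f_y(0, y) = 3*y**2 + 20*y + 32; vanishes at y ∈ {-4}. (0, -4): f_x = -9 ≠ 0.
  x = 1: f_y(1, y) = 3*y**2 + 20*y + 33; vanishes at y ∈ {-3}. (1, -3): f_x = 0, f = 0 — SINGULAR.
  x = 2: f_y(2, y) = 3*y**2 + 20*y + 32; vanishes at y ∈ {-4}. (2, -4): f_x = -9 ≠ 0.
  x = 3: f_y(3, y) = 3*y**2 + 20*y + 29; no integer root y with |y| ≤ 4.
  x = 4: f_y(4, y) = 3*y**2 + 20*y + 24; no integer root y with |y| ≤ 4.
Only singular point on the grid: (1, -3).
Classify: substitute x = 1 + u, y = -3 + v and expand: f = -3*u**3 - u**2*v - u**2 + v**3 + v**2.
No constant or linear terms (consistent with a singular point). Quadratic part: -u**2 + v**2. Cubic part: -3*u**3 - u**2*v + v**3.
The quadratic part v**2 - u**2 = (v − u)(v + u) splits into two distinct linear factors, so there are two distinct tangent lines y − -3 = ±(x − 1) — this is a node (ordinary double point).
Classification: node.


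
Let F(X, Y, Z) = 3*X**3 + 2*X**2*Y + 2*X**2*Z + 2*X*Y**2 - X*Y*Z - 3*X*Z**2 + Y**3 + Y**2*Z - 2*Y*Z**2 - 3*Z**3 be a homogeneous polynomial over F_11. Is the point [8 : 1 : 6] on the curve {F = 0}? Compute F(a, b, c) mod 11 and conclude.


F(8,1,6) ≡ 9 (mod 11); P is NOT on the curve.

Evaluate F(8, 1, 6) term-by-term (mod 11).
  3*X**3 ↦ 3·512·1·1 = 1536
  2*X**2*Y ↦ 2·64·1·1 = 128
  2*X**2*Z ↦ 2·64·1·6 = 768
  2*X*Y**2 ↦ 2·8·1·1 = 16
  -X*Y*Z ↦ -1·8·1·6 = -48
  -3*X*Z**2 ↦ -3·8·1·36 = -864
  Y**3 ↦ 1·1·1·1 = 1
  Y**2*Z ↦ 1·1·1·6 = 6
  -2*Y*Z**2 ↦ -2·1·1·36 = -72
  -3*Z**3 ↦ -3·1·1·216 = -648
Sum: F(8, 1, 6) = (1536) + (128) + (768) + (16) + (-48) + (-864) + (1) + (6) + (-72) + (-648) = 823.
Reducing mod 11: 823 ≡ 9 (mod 11).
Since F(a, b, c) ≡ 9 ≠ 0 (mod 11), P does NOT lie on the curve.


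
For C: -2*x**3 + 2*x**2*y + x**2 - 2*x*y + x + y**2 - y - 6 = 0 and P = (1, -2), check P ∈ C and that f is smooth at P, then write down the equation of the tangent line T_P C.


Tangent line at P: -7*x - 5*y - 3 = 0.

Step 1: f(1, -2) = 0, so P lies on C.
Step 2: partial derivatives
  f_x(x, y) = -6*x**2 + 4*x*y + 2*x - 2*y + 1, f_y(x, y) = 2*x**2 - 2*x + 2*y - 1.
  f_x(P) = -7, f_y(P) = -5 (gradient nonzero, so P is smooth).
Step 3: tangent line at P: -7·(x − 1) + -5·(y − -2) = 0.
Expanding: -7*x - 5*y - 3 = 0.


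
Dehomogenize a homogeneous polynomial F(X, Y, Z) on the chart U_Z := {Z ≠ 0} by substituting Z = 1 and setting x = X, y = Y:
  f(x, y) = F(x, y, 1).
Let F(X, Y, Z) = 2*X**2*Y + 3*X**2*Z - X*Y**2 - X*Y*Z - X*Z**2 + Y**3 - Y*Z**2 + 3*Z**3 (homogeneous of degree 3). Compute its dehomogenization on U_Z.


f(x, y) = 2*x**2*y + 3*x**2 - x*y**2 - x*y - x + y**3 - y + 3

On U_Z we set Z = 1. Each monomial c·X^i·Y^j·Z^k in F becomes c·x^i·y^j·1^k = c·x^i·y^j.
Substituting Z = 1: F(X, Y, 1) = 2*x**2*y + 3*x**2 - x*y**2 - x*y - x + y**3 - y + 3.
Note: deg(f) ≤ deg(F) = 3; strict inequality happens when F is divisible by Z (lost terms).


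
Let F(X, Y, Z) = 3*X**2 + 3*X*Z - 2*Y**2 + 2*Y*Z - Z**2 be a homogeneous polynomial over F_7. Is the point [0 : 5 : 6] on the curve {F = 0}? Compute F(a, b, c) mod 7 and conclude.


F(0,5,6) ≡ 2 (mod 7); P is NOT on the curve.

Evaluate F(0, 5, 6) term-by-term (mod 7).
  3*X**2 ↦ 3·0·1·1 = 0
  3*X*Z ↦ 3·0·1·6 = 0
  -2*Y**2 ↦ -2·1·25·1 = -50
  2*Y*Z ↦ 2·1·5·6 = 60
  -Z**2 ↦ -1·1·1·36 = -36
Sum: F(0, 5, 6) = (0) + (0) + (-50) + (60) + (-36) = -26.
Reducing mod 7: -26 ≡ 2 (mod 7).
Since F(a, b, c) ≡ 2 ≠ 0 (mod 7), P does NOT lie on the curve.


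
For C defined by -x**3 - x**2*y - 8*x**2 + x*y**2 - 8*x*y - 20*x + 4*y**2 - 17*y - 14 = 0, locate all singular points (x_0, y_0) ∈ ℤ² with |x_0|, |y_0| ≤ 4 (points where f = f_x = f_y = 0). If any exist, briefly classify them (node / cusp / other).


Singular points: {(-3, 1)}; classification: cusp.

Compute partial derivatives:
  f_x = -3*x**2 - 2*x*y - 16*x + y**2 - 8*y - 20.
  f_y = -x**2 + 2*x*y - 8*x + 8*y - 17.
Scan x_0 ∈ {−4, ..., 4}. For each x_0, f_y(x_0, y) is a polynomial in y; find its integer roots y ∈ {−4, ..., 4}, then test f_x and f at those candidates.
  x = -4: f_y(-4, y) = -1; no integer root y with |y| ≤ 4.
  x = -3: f_y(-3, y) = 2*y - 2; vanishes at y ∈ {1}. (-3, 1): f_x = 0, f = 0 — SINGULAR.
  x = -2: f_y(-2, y) = 4*y - 5; no integer root y with |y| ≤ 4.
  x = -1: f_y(-1, y) = 6*y - 10; no integer root y with |y| ≤ 4.
  x = 0: f_y(0, y) = 8*y - 17; no integer root y with |y| ≤ 4.
  x = 1: f_y(1, y) = 10*y - 26; no integer root y with |y| ≤ 4.
  x = 2: f_y(2, y) = 12*y - 37; no integer root y with |y| ≤ 4.
  x = 3: f_y(3, y) = 14*y - 50; no integer root y with |y| ≤ 4.
  x = 4: f_y(4, y) = 16*y - 65; no integer root y with |y| ≤ 4.
Only singular point on the grid: (-3, 1).
Classify: substitute x = -3 + u, y = 1 + v and expand: f = -u**3 - u**2*v + u*v**2 + v**2.
No constant or linear terms (consistent with a singular point). Quadratic part: v**2. Cubic part: -u**3 - u**2*v + u*v**2.
The quadratic part v**2 is a perfect square, so there is a single (double) tangent line v = 0, i.e. y = 1. Restricting the cubic part to that line (v = 0) leaves -u**3 ≠ 0, so f is not divisible by v and the branch is v² ≈ u**3 to lowest order — this is a cusp.
Classification: cusp.


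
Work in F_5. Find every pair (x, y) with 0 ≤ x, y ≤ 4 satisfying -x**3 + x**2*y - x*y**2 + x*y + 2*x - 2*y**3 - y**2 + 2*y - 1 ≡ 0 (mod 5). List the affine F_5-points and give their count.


Affine F_5-points: {(1, 0), (1, 1), (1, 3), (2, 0), (3, 3), (4, 3)}; count = 6.

For each of the 25 pairs (x, y) ∈ F_5², evaluate f(x, y) mod 5. Record the zeros.
  x = 0: [0↦4, 1↦3, 2↦3, 3↦2, 4↦3]  zeros at y ∈ ∅
  x = 1: [0↦0, 1↦0, 2↦4, 3↦0, 4↦1]  zeros at y ∈ {0, 1, 3}
  x = 2: [0↦0, 1↦3, 2↦3, 3↦3, 4↦1]  zeros at y ∈ {0}
  x = 3: [0↦3, 1↦1, 2↦4, 3↦0, 4↦2]  zeros at y ∈ {3}
  x = 4: [0↦3, 1↦3, 2↦1, 3↦0, 4↦3]  zeros at y ∈ {3}
Collecting zeros: affine points = {(1, 0), (1, 1), (1, 3), (2, 0), (3, 3), (4, 3)}.
Total count |C(F_5)_aff| = 6.


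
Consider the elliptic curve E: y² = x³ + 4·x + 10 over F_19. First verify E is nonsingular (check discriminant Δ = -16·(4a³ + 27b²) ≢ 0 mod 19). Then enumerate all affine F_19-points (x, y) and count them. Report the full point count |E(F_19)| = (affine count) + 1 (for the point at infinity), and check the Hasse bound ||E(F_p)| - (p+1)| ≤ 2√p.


Affine points = {(2, 8), (2, 11), (3, 7), (3, 12), (7, 1), (7, 18), (10, 9), (10, 10), (11, 6), (11, 13), (12, 0), (13, 6), (13, 13), (14, 6), (14, 13), (15, 5), (15, 14), (16, 3), (16, 16), (18, 9), (18, 10)}; affine count = 21; |E(F_19)| = 22.

Discriminant check: Δ ∝ 4a³ + 27b² = 4·4³ + 27·10² = 4·64 + 27·100 ≡ 11 (mod 19). Nonzero ⇒ E is nonsingular.
For each x ∈ F_19, compute rhs = x³ + 4·x + 10 mod 19, then count y ∈ F_19 with y² ≡ rhs.
  x = 0: rhs = 10, matching y values: none (0 points).
  x = 1: rhs = 15, matching y values: none (0 points).
  x = 2: rhs = 7, matching y values: 8, 11 (2 points).
  x = 3: rhs = 11, matching y values: 7, 12 (2 points).
  x = 4: rhs = 14, matching y values: none (0 points).
  x = 5: rhs = 3, matching y values: none (0 points).
  x = 6: rhs = 3, matching y values: none (0 points).
  x = 7: rhs = 1, matching y values: 1, 18 (2 points).
  x = 8: rhs = 3, matching y values: none (0 points).
  x = 9: rhs = 15, matching y values: none (0 points).
  x = 10: rhs = 5, matching y values: 9, 10 (2 points).
  x = 11: rhs = 17, matching y values: 6, 13 (2 points).
  x = 12: rhs = 0, matching y values: 0 (1 points).
  x = 13: rhs = 17, matching y values: 6, 13 (2 points).
  x = 14: rhs = 17, matching y values: 6, 13 (2 points).
  x = 15: rhs = 6, matching y values: 5, 14 (2 points).
  x = 16: rhs = 9, matching y values: 3, 16 (2 points).
  x = 17: rhs = 13, matching y values: none (0 points).
  x = 18: rhs = 5, matching y values: 9, 10 (2 points).
Total affine count: 21.
Full point count |E(F_19)| = 21 + 1 = 22.
Hasse bound: |22 − (19+1)| = |2| = 2 ≤ 2√19 ≈ 8.7178 ✓.


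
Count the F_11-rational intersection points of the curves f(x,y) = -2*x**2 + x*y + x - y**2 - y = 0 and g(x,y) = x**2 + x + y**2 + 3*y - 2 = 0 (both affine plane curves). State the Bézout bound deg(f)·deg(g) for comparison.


Common zeros: {(8, 5)}; count = 1; Bézout bound = 4.

deg(f) = 2, deg(g) = 2, so Bézout bound = 4.
Scan x ∈ F_11. For each x, list the y ∈ F_11 with f(x, y) ≡ 0 and those with g(x, y) ≡ 0 (mod 11); the common zeros in that column are the intersection.
  x = 0: f ≡ 0 at y ∈ {0, 10}; g ≡ 0 at y ∈ ∅; common: ∅.
  x = 1: f ≡ 0 at y ∈ ∅; g ≡ 0 at y ∈ {0, 8}; common: ∅.
  x = 2: f ≡ 0 at y ∈ ∅; g ≡ 0 at y ∈ {3, 5}; common: ∅.
  x = 3: f ≡ 0 at y ∈ ∅; g ≡ 0 at y ∈ ∅; common: ∅.
  x = 4: f ≡ 0 at y ∈ ∅; g ≡ 0 at y ∈ {1, 7}; common: ∅.
  x = 5: f ≡ 0 at y ∈ {7, 8}; g ≡ 0 at y ∈ ∅; common: ∅.
  x = 6: f ≡ 0 at y ∈ {0, 5}; g ≡ 0 at y ∈ {1, 7}; common: ∅.
  x = 7: f ≡ 0 at y ∈ ∅; g ≡ 0 at y ∈ ∅; common: ∅.
  x = 8: f ≡ 0 at y ∈ {2, 5}; g ≡ 0 at y ∈ {3, 5}; common: {5}.
  x = 9: f ≡ 0 at y ∈ ∅; g ≡ 0 at y ∈ {0, 8}; common: ∅.
  x = 10: f ≡ 0 at y ∈ {2, 7}; g ≡ 0 at y ∈ ∅; common: ∅.
Collecting: common zeros = {(8, 5)}, so the count is 1.
Comparison with the Bézout bound: 1 ≤ 4 = deg(f)·deg(g), as expected for curves with no common component (the affine F_11-count falls short of the bound because intersections may lie at infinity, over extension fields, or carry multiplicity).


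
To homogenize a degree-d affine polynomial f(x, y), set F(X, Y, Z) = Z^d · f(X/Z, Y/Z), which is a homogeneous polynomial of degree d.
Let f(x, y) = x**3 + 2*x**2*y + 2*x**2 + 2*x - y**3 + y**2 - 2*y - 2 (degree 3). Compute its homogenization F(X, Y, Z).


F(X, Y, Z) = X**3 + 2*X**2*Y + 2*X**2*Z + 2*X*Z**2 - Y**3 + Y**2*Z - 2*Y*Z**2 - 2*Z**3

deg(f) = 3.
Substitute x = X/Z, y = Y/Z into f, then multiply by Z^3.
  monomial 1·x^3·y^0 ↦ 1·X^3·Y^0·Z^0.
  monomial 2·x^2·y^1 ↦ 2·X^2·Y^1·Z^0.
  monomial 2·x^2·y^0 ↦ 2·X^2·Y^0·Z^1.
  monomial 2·x^1·y^0 ↦ 2·X^1·Y^0·Z^2.
  monomial -1·x^0·y^3 ↦ -1·X^0·Y^3·Z^0.
  monomial 1·x^0·y^2 ↦ 1·X^0·Y^2·Z^1.
  monomial -2·x^0·y^1 ↦ -2·X^0·Y^1·Z^2.
  monomial -2·x^0·y^0 ↦ -2·X^0·Y^0·Z^3.
Collecting: F(X, Y, Z) = X**3 + 2*X**2*Y + 2*X**2*Z + 2*X*Z**2 - Y**3 + Y**2*Z - 2*Y*Z**2 - 2*Z**3.


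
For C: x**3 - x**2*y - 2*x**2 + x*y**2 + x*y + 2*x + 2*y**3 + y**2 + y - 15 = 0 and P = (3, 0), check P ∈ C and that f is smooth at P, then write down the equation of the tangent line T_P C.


Tangent line at P: 17*x - 5*y - 51 = 0.

Step 1: f(3, 0) = 0, so P lies on C.
Step 2: partial derivatives
  f_x(x, y) = 3*x**2 - 2*x*y - 4*x + y**2 + y + 2, f_y(x, y) = -x**2 + 2*x*y + x + 6*y**2 + 2*y + 1.
  f_x(P) = 17, f_y(P) = -5 (gradient nonzero, so P is smooth).
Step 3: tangent line at P: 17·(x − 3) + -5·(y − 0) = 0.
Expanding: 17*x - 5*y - 51 = 0.


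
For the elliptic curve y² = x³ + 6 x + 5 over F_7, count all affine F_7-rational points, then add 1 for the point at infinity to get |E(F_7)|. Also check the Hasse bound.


Affine points = {(2, 2), (2, 5), (3, 1), (3, 6), (4, 3), (4, 4)}; affine count = 6; |E(F_7)| = 7.

Discriminant check: Δ ∝ 4a³ + 27b² = 4·6³ + 27·5² = 4·216 + 27·25 ≡ 6 (mod 7). Nonzero ⇒ E is nonsingular.
For each x ∈ F_7, compute rhs = x³ + 6·x + 5 mod 7, then count y ∈ F_7 with y² ≡ rhs.
  x = 0: rhs = 5, matching y values: none (0 points).
  x = 1: rhs = 5, matching y values: none (0 points).
  x = 2: rhs = 4, matching y values: 2, 5 (2 points).
  x = 3: rhs = 1, matching y values: 1, 6 (2 points).
  x = 4: rhs = 2, matching y values: 3, 4 (2 points).
  x = 5: rhs = 6, matching y values: none (0 points).
  x = 6: rhs = 5, matching y values: none (0 points).
Total affine count: 6.
Full point count |E(F_7)| = 6 + 1 = 7.
Hasse bound: |7 − (7+1)| = |-1| = 1 ≤ 2√7 ≈ 5.2915 ✓.


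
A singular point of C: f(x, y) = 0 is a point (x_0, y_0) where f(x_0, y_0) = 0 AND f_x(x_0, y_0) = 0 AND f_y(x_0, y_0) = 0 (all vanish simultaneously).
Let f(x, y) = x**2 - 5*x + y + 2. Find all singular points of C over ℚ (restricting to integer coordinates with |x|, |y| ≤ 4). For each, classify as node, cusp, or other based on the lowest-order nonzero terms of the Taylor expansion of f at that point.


No singular points in the scanned grid; C is smooth there.

Compute partial derivatives:
  f_x = 2*x - 5.
  f_y = 1.
f_y = 1 is a nonzero constant, so f_y never vanishes: no point (x, y) can satisfy f = f_x = f_y = 0. In particular no (x, y) ∈ {−4, ..., 4}² is singular; the curve is smooth.


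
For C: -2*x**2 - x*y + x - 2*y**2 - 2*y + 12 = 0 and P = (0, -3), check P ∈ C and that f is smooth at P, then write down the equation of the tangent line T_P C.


Tangent line at P: 4*x + 10*y + 30 = 0.

Step 1: f(0, -3) = 0, so P lies on C.
Step 2: partial derivatives
  f_x(x, y) = -4*x - y + 1, f_y(x, y) = -x - 4*y - 2.
  f_x(P) = 4, f_y(P) = 10 (gradient nonzero, so P is smooth).
Step 3: tangent line at P: 4·(x − 0) + 10·(y − -3) = 0.
Expanding: 4*x + 10*y + 30 = 0.


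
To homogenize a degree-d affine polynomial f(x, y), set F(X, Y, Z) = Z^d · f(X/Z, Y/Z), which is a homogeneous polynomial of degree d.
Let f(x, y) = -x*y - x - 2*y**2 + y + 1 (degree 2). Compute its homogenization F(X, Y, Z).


F(X, Y, Z) = -X*Y - X*Z - 2*Y**2 + Y*Z + Z**2

deg(f) = 2.
Substitute x = X/Z, y = Y/Z into f, then multiply by Z^2.
  monomial -1·x^1·y^1 ↦ -1·X^1·Y^1·Z^0.
  monomial -1·x^1·y^0 ↦ -1·X^1·Y^0·Z^1.
  monomial -2·x^0·y^2 ↦ -2·X^0·Y^2·Z^0.
  monomial 1·x^0·y^1 ↦ 1·X^0·Y^1·Z^1.
  monomial 1·x^0·y^0 ↦ 1·X^0·Y^0·Z^2.
Collecting: F(X, Y, Z) = -X*Y - X*Z - 2*Y**2 + Y*Z + Z**2.


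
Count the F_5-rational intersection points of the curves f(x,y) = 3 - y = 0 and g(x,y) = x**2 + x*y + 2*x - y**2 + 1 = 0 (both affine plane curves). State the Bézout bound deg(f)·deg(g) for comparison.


Common zeros: ∅; count = 0; Bézout bound = 2.

deg(f) = 1, deg(g) = 2, so Bézout bound = 2.
Scan x ∈ F_5. For each x, list the y ∈ F_5 with f(x, y) ≡ 0 and those with g(x, y) ≡ 0 (mod 5); the common zeros in that column are the intersection.
  x = 0: f ≡ 0 at y ∈ {3}; g ≡ 0 at y ∈ {1, 4}; common: ∅.
  x = 1: f ≡ 0 at y ∈ {3}; g ≡ 0 at y ∈ ∅; common: ∅.
  x = 2: f ≡ 0 at y ∈ {3}; g ≡ 0 at y ∈ {1}; common: ∅.
  x = 3: f ≡ 0 at y ∈ {3}; g ≡ 0 at y ∈ ∅; common: ∅.
  x = 4: f ≡ 0 at y ∈ {3}; g ≡ 0 at y ∈ {0, 4}; common: ∅.
Collecting: common zeros = ∅, so the count is 0.
Comparison with the Bézout bound: 0 ≤ 2 = deg(f)·deg(g), as expected for curves with no common component (the affine F_5-count falls short of the bound because intersections may lie at infinity, over extension fields, or carry multiplicity).


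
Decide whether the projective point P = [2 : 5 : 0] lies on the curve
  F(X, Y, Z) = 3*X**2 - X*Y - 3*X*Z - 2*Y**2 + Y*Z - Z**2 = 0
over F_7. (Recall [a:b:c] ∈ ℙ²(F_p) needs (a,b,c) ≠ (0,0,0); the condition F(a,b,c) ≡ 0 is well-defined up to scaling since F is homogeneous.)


F(2,5,0) ≡ 1 (mod 7); P is NOT on the curve.

Evaluate F(2, 5, 0) term-by-term (mod 7).
  3*X**2 ↦ 3·4·1·1 = 12
  -X*Y ↦ -1·2·5·1 = -10
  -3*X*Z ↦ -3·2·1·0 = 0
  -2*Y**2 ↦ -2·1·25·1 = -50
  Y*Z ↦ 1·1·5·0 = 0
  -Z**2 ↦ -1·1·1·0 = 0
Sum: F(2, 5, 0) = (12) + (-10) + (0) + (-50) + (0) + (0) = -48.
Reducing mod 7: -48 ≡ 1 (mod 7).
Since F(a, b, c) ≡ 1 ≠ 0 (mod 7), P does NOT lie on the curve.


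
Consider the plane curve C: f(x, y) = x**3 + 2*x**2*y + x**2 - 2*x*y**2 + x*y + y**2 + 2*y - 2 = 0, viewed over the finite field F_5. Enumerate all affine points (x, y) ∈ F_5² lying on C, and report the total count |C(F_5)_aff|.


Affine F_5-points: {(1, 0), (2, 0), (2, 4), (3, 2)}; count = 4.

For each of the 25 pairs (x, y) ∈ F_5², evaluate f(x, y) mod 5. Record the zeros.
  x = 0: [0↦3, 1↦1, 2↦1, 3↦3, 4↦2]  zeros at y ∈ ∅
  x = 1: [0↦0, 1↦4, 2↦1, 3↦1, 4↦4]  zeros at y ∈ {0}
  x = 2: [0↦0, 1↦4, 2↦2, 3↦4, 4↦0]  zeros at y ∈ {0, 4}
  x = 3: [0↦4, 1↦2, 2↦0, 3↦3, 4↦1]  zeros at y ∈ {2}
  x = 4: [0↦3, 1↦4, 2↦1, 3↦4, 4↦3]  zeros at y ∈ ∅
Collecting zeros: affine points = {(1, 0), (2, 0), (2, 4), (3, 2)}.
Total count |C(F_5)_aff| = 4.


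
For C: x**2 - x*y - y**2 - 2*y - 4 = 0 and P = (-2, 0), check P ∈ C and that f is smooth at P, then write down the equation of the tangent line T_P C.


Tangent line at P: -4*x - 8 = 0.

Step 1: f(-2, 0) = 0, so P lies on C.
Step 2: partial derivatives
  f_x(x, y) = 2*x - y, f_y(x, y) = -x - 2*y - 2.
  f_x(P) = -4, f_y(P) = 0 (gradient nonzero, so P is smooth).
Step 3: tangent line at P: -4·(x − -2) + 0·(y − 0) = 0.
Expanding: -4*x - 8 = 0.


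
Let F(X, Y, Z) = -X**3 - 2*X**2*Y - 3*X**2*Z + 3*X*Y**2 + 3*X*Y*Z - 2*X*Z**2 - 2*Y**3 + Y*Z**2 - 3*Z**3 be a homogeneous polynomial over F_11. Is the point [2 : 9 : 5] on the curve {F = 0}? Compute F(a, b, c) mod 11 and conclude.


F(2,9,5) ≡ 8 (mod 11); P is NOT on the curve.

Evaluate F(2, 9, 5) term-by-term (mod 11).
  -X**3 ↦ -1·8·1·1 = -8
  -2*X**2*Y ↦ -2·4·9·1 = -72
  -3*X**2*Z ↦ -3·4·1·5 = -60
  3*X*Y**2 ↦ 3·2·81·1 = 486
  3*X*Y*Z ↦ 3·2·9·5 = 270
  -2*X*Z**2 ↦ -2·2·1·25 = -100
  -2*Y**3 ↦ -2·1·729·1 = -1458
  Y*Z**2 ↦ 1·1·9·25 = 225
  -3*Z**3 ↦ -3·1·1·125 = -375
Sum: F(2, 9, 5) = (-8) + (-72) + (-60) + (486) + (270) + (-100) + (-1458) + (225) + (-375) = -1092.
Reducing mod 11: -1092 ≡ 8 (mod 11).
Since F(a, b, c) ≡ 8 ≠ 0 (mod 11), P does NOT lie on the curve.


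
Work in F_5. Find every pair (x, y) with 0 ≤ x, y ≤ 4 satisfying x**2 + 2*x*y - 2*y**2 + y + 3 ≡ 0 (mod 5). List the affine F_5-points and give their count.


Affine F_5-points: {(0, 4), (1, 1), (1, 3), (2, 1), (2, 4), (3, 3)}; count = 6.

For each of the 25 pairs (x, y) ∈ F_5², evaluate f(x, y) mod 5. Record the zeros.
  x = 0: [0↦3, 1↦2, 2↦2, 3↦3, 4↦0]  zeros at y ∈ {4}
  x = 1: [0↦4, 1↦0, 2↦2, 3↦0, 4↦4]  zeros at y ∈ {1, 3}
  x = 2: [0↦2, 1↦0, 2↦4, 3↦4, 4↦0]  zeros at y ∈ {1, 4}
  x = 3: [0↦2, 1↦2, 2↦3, 3↦0, 4↦3]  zeros at y ∈ {3}
  x = 4: [0↦4, 1↦1, 2↦4, 3↦3, 4↦3]  zeros at y ∈ ∅
Collecting zeros: affine points = {(0, 4), (1, 1), (1, 3), (2, 1), (2, 4), (3, 3)}.
Total count |C(F_5)_aff| = 6.
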